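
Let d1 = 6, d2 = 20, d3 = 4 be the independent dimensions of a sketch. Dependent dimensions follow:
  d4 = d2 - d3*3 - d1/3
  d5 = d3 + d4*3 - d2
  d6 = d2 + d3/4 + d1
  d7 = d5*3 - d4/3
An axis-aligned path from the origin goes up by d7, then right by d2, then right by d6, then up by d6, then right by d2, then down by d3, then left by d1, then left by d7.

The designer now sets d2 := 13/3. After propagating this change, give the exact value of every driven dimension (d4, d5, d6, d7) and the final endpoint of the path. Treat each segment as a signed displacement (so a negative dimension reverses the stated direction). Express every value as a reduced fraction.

Apply edit: d2 := 13/3
  d4 = d2 - d3*3 - d1/3 = -29/3
  d5 = d3 + d4*3 - d2 = -88/3
  d6 = d2 + d3/4 + d1 = 34/3
  d7 = d5*3 - d4/3 = -763/9
Walk from origin (0, 0):
  seg 1: up by d7 = -763/9 → (0, -763/9)
  seg 2: right by d2 = 13/3 → (13/3, -763/9)
  seg 3: right by d6 = 34/3 → (47/3, -763/9)
  seg 4: up by d6 = 34/3 → (47/3, -661/9)
  seg 5: right by d2 = 13/3 → (20, -661/9)
  seg 6: down by d3 = 4 → (20, -697/9)
  seg 7: left by d1 = 6 → (14, -697/9)
  seg 8: left by d7 = -763/9 → (889/9, -697/9)

d4 = -29/3
d5 = -88/3
d6 = 34/3
d7 = -763/9
endpoint = (889/9, -697/9)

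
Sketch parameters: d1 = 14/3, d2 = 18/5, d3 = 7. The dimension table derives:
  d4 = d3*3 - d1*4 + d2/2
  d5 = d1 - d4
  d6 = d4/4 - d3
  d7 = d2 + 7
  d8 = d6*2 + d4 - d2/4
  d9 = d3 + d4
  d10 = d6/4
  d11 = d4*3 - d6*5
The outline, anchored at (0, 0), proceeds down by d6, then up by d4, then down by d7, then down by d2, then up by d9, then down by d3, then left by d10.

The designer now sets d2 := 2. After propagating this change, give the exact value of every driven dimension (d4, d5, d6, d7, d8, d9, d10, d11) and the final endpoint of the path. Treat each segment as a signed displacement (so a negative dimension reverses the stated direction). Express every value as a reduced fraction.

d4 = 10/3
d5 = 4/3
d6 = -37/6
d7 = 9
d8 = -19/2
d9 = 31/3
d10 = -37/24
d11 = 245/6
endpoint = (37/24, 11/6)

Apply edit: d2 := 2
  d4 = d3*3 - d1*4 + d2/2 = 10/3
  d5 = d1 - d4 = 4/3
  d6 = d4/4 - d3 = -37/6
  d7 = d2 + 7 = 9
  d8 = d6*2 + d4 - d2/4 = -19/2
  d9 = d3 + d4 = 31/3
  d10 = d6/4 = -37/24
  d11 = d4*3 - d6*5 = 245/6
Walk from origin (0, 0):
  seg 1: down by d6 = -37/6 → (0, 37/6)
  seg 2: up by d4 = 10/3 → (0, 19/2)
  seg 3: down by d7 = 9 → (0, 1/2)
  seg 4: down by d2 = 2 → (0, -3/2)
  seg 5: up by d9 = 31/3 → (0, 53/6)
  seg 6: down by d3 = 7 → (0, 11/6)
  seg 7: left by d10 = -37/24 → (37/24, 11/6)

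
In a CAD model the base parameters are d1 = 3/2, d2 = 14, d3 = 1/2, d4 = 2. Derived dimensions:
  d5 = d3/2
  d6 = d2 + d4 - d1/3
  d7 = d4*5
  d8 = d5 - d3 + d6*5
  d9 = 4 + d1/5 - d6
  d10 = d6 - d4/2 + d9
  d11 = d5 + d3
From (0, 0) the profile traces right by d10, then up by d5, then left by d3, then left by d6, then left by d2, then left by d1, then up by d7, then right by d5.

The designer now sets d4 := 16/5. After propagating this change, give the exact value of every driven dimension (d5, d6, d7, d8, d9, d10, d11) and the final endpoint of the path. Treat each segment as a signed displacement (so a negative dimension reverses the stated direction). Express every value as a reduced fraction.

d5 = 1/4
d6 = 167/10
d7 = 16
d8 = 333/4
d9 = -62/5
d10 = 27/10
d11 = 3/4
endpoint = (-119/4, 65/4)

Apply edit: d4 := 16/5
  d5 = d3/2 = 1/4
  d6 = d2 + d4 - d1/3 = 167/10
  d7 = d4*5 = 16
  d8 = d5 - d3 + d6*5 = 333/4
  d9 = 4 + d1/5 - d6 = -62/5
  d10 = d6 - d4/2 + d9 = 27/10
  d11 = d5 + d3 = 3/4
Walk from origin (0, 0):
  seg 1: right by d10 = 27/10 → (27/10, 0)
  seg 2: up by d5 = 1/4 → (27/10, 1/4)
  seg 3: left by d3 = 1/2 → (11/5, 1/4)
  seg 4: left by d6 = 167/10 → (-29/2, 1/4)
  seg 5: left by d2 = 14 → (-57/2, 1/4)
  seg 6: left by d1 = 3/2 → (-30, 1/4)
  seg 7: up by d7 = 16 → (-30, 65/4)
  seg 8: right by d5 = 1/4 → (-119/4, 65/4)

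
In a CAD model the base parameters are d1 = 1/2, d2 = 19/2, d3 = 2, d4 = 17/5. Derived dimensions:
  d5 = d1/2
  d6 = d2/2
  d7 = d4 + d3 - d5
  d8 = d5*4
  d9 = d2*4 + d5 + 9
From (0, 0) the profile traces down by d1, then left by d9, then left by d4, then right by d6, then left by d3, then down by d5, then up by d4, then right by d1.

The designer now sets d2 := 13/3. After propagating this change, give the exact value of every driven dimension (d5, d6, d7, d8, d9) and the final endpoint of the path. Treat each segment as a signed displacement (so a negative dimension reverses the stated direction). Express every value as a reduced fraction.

Apply edit: d2 := 13/3
  d5 = d1/2 = 1/4
  d6 = d2/2 = 13/6
  d7 = d4 + d3 - d5 = 103/20
  d8 = d5*4 = 1
  d9 = d2*4 + d5 + 9 = 319/12
Walk from origin (0, 0):
  seg 1: down by d1 = 1/2 → (0, -1/2)
  seg 2: left by d9 = 319/12 → (-319/12, -1/2)
  seg 3: left by d4 = 17/5 → (-1799/60, -1/2)
  seg 4: right by d6 = 13/6 → (-1669/60, -1/2)
  seg 5: left by d3 = 2 → (-1789/60, -1/2)
  seg 6: down by d5 = 1/4 → (-1789/60, -3/4)
  seg 7: up by d4 = 17/5 → (-1789/60, 53/20)
  seg 8: right by d1 = 1/2 → (-1759/60, 53/20)

d5 = 1/4
d6 = 13/6
d7 = 103/20
d8 = 1
d9 = 319/12
endpoint = (-1759/60, 53/20)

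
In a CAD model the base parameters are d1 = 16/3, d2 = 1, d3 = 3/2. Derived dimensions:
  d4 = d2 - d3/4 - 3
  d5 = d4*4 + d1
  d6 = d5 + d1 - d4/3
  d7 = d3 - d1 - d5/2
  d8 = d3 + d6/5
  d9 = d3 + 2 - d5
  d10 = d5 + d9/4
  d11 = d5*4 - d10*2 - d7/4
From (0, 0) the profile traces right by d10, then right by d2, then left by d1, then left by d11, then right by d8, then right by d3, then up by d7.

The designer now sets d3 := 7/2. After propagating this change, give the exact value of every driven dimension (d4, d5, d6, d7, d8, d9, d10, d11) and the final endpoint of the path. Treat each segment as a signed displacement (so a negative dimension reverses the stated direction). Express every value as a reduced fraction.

Apply edit: d3 := 7/2
  d4 = d2 - d3/4 - 3 = -23/8
  d5 = d4*4 + d1 = -37/6
  d6 = d5 + d1 - d4/3 = 1/8
  d7 = d3 - d1 - d5/2 = 5/4
  d8 = d3 + d6/5 = 141/40
  d9 = d3 + 2 - d5 = 35/3
  d10 = d5 + d9/4 = -13/4
  d11 = d5*4 - d10*2 - d7/4 = -887/48
Walk from origin (0, 0):
  seg 1: right by d10 = -13/4 → (-13/4, 0)
  seg 2: right by d2 = 1 → (-9/4, 0)
  seg 3: left by d1 = 16/3 → (-91/12, 0)
  seg 4: left by d11 = -887/48 → (523/48, 0)
  seg 5: right by d8 = 141/40 → (3461/240, 0)
  seg 6: right by d3 = 7/2 → (4301/240, 0)
  seg 7: up by d7 = 5/4 → (4301/240, 5/4)

d4 = -23/8
d5 = -37/6
d6 = 1/8
d7 = 5/4
d8 = 141/40
d9 = 35/3
d10 = -13/4
d11 = -887/48
endpoint = (4301/240, 5/4)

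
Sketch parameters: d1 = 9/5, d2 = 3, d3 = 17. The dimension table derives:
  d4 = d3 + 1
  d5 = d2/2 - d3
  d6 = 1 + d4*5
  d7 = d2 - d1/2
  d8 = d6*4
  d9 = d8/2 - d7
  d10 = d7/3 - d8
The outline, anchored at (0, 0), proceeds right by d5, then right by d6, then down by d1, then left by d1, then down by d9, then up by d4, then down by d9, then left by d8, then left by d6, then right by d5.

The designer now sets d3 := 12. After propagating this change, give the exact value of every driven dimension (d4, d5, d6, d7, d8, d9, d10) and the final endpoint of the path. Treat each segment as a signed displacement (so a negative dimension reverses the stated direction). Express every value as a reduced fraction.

Apply edit: d3 := 12
  d4 = d3 + 1 = 13
  d5 = d2/2 - d3 = -21/2
  d6 = 1 + d4*5 = 66
  d7 = d2 - d1/2 = 21/10
  d8 = d6*4 = 264
  d9 = d8/2 - d7 = 1299/10
  d10 = d7/3 - d8 = -2633/10
Walk from origin (0, 0):
  seg 1: right by d5 = -21/2 → (-21/2, 0)
  seg 2: right by d6 = 66 → (111/2, 0)
  seg 3: down by d1 = 9/5 → (111/2, -9/5)
  seg 4: left by d1 = 9/5 → (537/10, -9/5)
  seg 5: down by d9 = 1299/10 → (537/10, -1317/10)
  seg 6: up by d4 = 13 → (537/10, -1187/10)
  seg 7: down by d9 = 1299/10 → (537/10, -1243/5)
  seg 8: left by d8 = 264 → (-2103/10, -1243/5)
  seg 9: left by d6 = 66 → (-2763/10, -1243/5)
  seg 10: right by d5 = -21/2 → (-1434/5, -1243/5)

d4 = 13
d5 = -21/2
d6 = 66
d7 = 21/10
d8 = 264
d9 = 1299/10
d10 = -2633/10
endpoint = (-1434/5, -1243/5)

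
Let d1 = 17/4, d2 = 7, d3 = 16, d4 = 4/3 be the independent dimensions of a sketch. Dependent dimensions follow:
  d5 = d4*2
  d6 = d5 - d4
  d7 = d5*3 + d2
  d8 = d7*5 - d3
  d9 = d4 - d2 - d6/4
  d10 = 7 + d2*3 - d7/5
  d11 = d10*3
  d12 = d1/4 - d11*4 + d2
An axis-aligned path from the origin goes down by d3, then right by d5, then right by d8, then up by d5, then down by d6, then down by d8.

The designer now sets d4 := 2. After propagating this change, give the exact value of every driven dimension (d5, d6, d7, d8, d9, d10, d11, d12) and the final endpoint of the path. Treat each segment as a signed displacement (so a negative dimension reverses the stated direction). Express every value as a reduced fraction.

d5 = 4
d6 = 2
d7 = 19
d8 = 79
d9 = -11/2
d10 = 121/5
d11 = 363/5
d12 = -22587/80
endpoint = (83, -93)

Apply edit: d4 := 2
  d5 = d4*2 = 4
  d6 = d5 - d4 = 2
  d7 = d5*3 + d2 = 19
  d8 = d7*5 - d3 = 79
  d9 = d4 - d2 - d6/4 = -11/2
  d10 = 7 + d2*3 - d7/5 = 121/5
  d11 = d10*3 = 363/5
  d12 = d1/4 - d11*4 + d2 = -22587/80
Walk from origin (0, 0):
  seg 1: down by d3 = 16 → (0, -16)
  seg 2: right by d5 = 4 → (4, -16)
  seg 3: right by d8 = 79 → (83, -16)
  seg 4: up by d5 = 4 → (83, -12)
  seg 5: down by d6 = 2 → (83, -14)
  seg 6: down by d8 = 79 → (83, -93)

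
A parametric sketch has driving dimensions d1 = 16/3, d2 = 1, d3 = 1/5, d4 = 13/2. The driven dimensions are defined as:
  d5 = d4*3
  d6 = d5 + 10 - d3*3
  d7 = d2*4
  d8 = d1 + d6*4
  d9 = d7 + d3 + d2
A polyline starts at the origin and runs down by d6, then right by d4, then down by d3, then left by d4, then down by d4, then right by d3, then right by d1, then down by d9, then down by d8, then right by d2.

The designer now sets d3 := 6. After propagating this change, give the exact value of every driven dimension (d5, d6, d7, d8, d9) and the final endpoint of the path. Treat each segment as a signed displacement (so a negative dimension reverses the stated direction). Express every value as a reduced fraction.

d5 = 39/2
d6 = 23/2
d7 = 4
d8 = 154/3
d9 = 11
endpoint = (37/3, -259/3)

Apply edit: d3 := 6
  d5 = d4*3 = 39/2
  d6 = d5 + 10 - d3*3 = 23/2
  d7 = d2*4 = 4
  d8 = d1 + d6*4 = 154/3
  d9 = d7 + d3 + d2 = 11
Walk from origin (0, 0):
  seg 1: down by d6 = 23/2 → (0, -23/2)
  seg 2: right by d4 = 13/2 → (13/2, -23/2)
  seg 3: down by d3 = 6 → (13/2, -35/2)
  seg 4: left by d4 = 13/2 → (0, -35/2)
  seg 5: down by d4 = 13/2 → (0, -24)
  seg 6: right by d3 = 6 → (6, -24)
  seg 7: right by d1 = 16/3 → (34/3, -24)
  seg 8: down by d9 = 11 → (34/3, -35)
  seg 9: down by d8 = 154/3 → (34/3, -259/3)
  seg 10: right by d2 = 1 → (37/3, -259/3)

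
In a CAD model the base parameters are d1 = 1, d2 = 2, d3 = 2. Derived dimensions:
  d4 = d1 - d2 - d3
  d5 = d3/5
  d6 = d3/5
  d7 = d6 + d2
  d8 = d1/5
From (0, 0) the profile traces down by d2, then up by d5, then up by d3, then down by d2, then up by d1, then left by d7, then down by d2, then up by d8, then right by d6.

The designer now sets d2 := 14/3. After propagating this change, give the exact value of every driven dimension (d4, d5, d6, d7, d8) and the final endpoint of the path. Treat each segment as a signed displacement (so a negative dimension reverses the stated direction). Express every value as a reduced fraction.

d4 = -17/3
d5 = 2/5
d6 = 2/5
d7 = 76/15
d8 = 1/5
endpoint = (-14/3, -52/5)

Apply edit: d2 := 14/3
  d4 = d1 - d2 - d3 = -17/3
  d5 = d3/5 = 2/5
  d6 = d3/5 = 2/5
  d7 = d6 + d2 = 76/15
  d8 = d1/5 = 1/5
Walk from origin (0, 0):
  seg 1: down by d2 = 14/3 → (0, -14/3)
  seg 2: up by d5 = 2/5 → (0, -64/15)
  seg 3: up by d3 = 2 → (0, -34/15)
  seg 4: down by d2 = 14/3 → (0, -104/15)
  seg 5: up by d1 = 1 → (0, -89/15)
  seg 6: left by d7 = 76/15 → (-76/15, -89/15)
  seg 7: down by d2 = 14/3 → (-76/15, -53/5)
  seg 8: up by d8 = 1/5 → (-76/15, -52/5)
  seg 9: right by d6 = 2/5 → (-14/3, -52/5)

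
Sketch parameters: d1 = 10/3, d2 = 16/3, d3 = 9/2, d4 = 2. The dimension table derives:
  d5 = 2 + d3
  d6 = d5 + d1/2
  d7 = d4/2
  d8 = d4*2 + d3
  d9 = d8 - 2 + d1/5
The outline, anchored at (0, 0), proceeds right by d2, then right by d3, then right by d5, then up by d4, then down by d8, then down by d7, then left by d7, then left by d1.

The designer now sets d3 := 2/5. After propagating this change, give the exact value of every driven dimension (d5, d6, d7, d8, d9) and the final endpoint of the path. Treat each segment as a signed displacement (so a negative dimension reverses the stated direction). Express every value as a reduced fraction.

d5 = 12/5
d6 = 61/15
d7 = 1
d8 = 22/5
d9 = 46/15
endpoint = (19/5, -17/5)

Apply edit: d3 := 2/5
  d5 = 2 + d3 = 12/5
  d6 = d5 + d1/2 = 61/15
  d7 = d4/2 = 1
  d8 = d4*2 + d3 = 22/5
  d9 = d8 - 2 + d1/5 = 46/15
Walk from origin (0, 0):
  seg 1: right by d2 = 16/3 → (16/3, 0)
  seg 2: right by d3 = 2/5 → (86/15, 0)
  seg 3: right by d5 = 12/5 → (122/15, 0)
  seg 4: up by d4 = 2 → (122/15, 2)
  seg 5: down by d8 = 22/5 → (122/15, -12/5)
  seg 6: down by d7 = 1 → (122/15, -17/5)
  seg 7: left by d7 = 1 → (107/15, -17/5)
  seg 8: left by d1 = 10/3 → (19/5, -17/5)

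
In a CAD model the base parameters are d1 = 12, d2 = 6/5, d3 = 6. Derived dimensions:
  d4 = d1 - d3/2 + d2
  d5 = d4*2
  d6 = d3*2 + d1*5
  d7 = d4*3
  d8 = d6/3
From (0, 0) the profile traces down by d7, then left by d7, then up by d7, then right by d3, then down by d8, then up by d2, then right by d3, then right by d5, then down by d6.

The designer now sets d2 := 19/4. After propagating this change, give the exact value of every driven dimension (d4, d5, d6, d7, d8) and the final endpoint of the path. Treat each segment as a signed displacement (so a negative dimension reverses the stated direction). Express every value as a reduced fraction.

Apply edit: d2 := 19/4
  d4 = d1 - d3/2 + d2 = 55/4
  d5 = d4*2 = 55/2
  d6 = d3*2 + d1*5 = 72
  d7 = d4*3 = 165/4
  d8 = d6/3 = 24
Walk from origin (0, 0):
  seg 1: down by d7 = 165/4 → (0, -165/4)
  seg 2: left by d7 = 165/4 → (-165/4, -165/4)
  seg 3: up by d7 = 165/4 → (-165/4, 0)
  seg 4: right by d3 = 6 → (-141/4, 0)
  seg 5: down by d8 = 24 → (-141/4, -24)
  seg 6: up by d2 = 19/4 → (-141/4, -77/4)
  seg 7: right by d3 = 6 → (-117/4, -77/4)
  seg 8: right by d5 = 55/2 → (-7/4, -77/4)
  seg 9: down by d6 = 72 → (-7/4, -365/4)

d4 = 55/4
d5 = 55/2
d6 = 72
d7 = 165/4
d8 = 24
endpoint = (-7/4, -365/4)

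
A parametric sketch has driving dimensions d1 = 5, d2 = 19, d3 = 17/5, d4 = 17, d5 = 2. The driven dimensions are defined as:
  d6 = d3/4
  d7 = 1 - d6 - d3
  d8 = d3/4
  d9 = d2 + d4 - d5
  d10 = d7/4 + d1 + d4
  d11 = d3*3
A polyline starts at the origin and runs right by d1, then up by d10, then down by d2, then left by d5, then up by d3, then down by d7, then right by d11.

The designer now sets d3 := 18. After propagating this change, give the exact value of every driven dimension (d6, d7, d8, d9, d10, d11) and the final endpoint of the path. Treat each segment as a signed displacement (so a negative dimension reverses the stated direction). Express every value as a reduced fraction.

d6 = 9/2
d7 = -43/2
d8 = 9/2
d9 = 34
d10 = 133/8
d11 = 54
endpoint = (57, 297/8)

Apply edit: d3 := 18
  d6 = d3/4 = 9/2
  d7 = 1 - d6 - d3 = -43/2
  d8 = d3/4 = 9/2
  d9 = d2 + d4 - d5 = 34
  d10 = d7/4 + d1 + d4 = 133/8
  d11 = d3*3 = 54
Walk from origin (0, 0):
  seg 1: right by d1 = 5 → (5, 0)
  seg 2: up by d10 = 133/8 → (5, 133/8)
  seg 3: down by d2 = 19 → (5, -19/8)
  seg 4: left by d5 = 2 → (3, -19/8)
  seg 5: up by d3 = 18 → (3, 125/8)
  seg 6: down by d7 = -43/2 → (3, 297/8)
  seg 7: right by d11 = 54 → (57, 297/8)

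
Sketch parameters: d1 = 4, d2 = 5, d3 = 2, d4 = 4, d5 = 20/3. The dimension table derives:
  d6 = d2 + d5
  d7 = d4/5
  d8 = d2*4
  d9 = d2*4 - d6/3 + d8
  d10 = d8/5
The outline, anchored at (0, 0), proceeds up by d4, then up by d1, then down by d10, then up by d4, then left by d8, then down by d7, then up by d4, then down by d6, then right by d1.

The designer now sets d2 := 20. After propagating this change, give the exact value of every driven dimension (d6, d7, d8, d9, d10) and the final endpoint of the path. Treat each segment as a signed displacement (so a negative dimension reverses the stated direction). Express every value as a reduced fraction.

d6 = 80/3
d7 = 4/5
d8 = 80
d9 = 1360/9
d10 = 16
endpoint = (-76, -412/15)

Apply edit: d2 := 20
  d6 = d2 + d5 = 80/3
  d7 = d4/5 = 4/5
  d8 = d2*4 = 80
  d9 = d2*4 - d6/3 + d8 = 1360/9
  d10 = d8/5 = 16
Walk from origin (0, 0):
  seg 1: up by d4 = 4 → (0, 4)
  seg 2: up by d1 = 4 → (0, 8)
  seg 3: down by d10 = 16 → (0, -8)
  seg 4: up by d4 = 4 → (0, -4)
  seg 5: left by d8 = 80 → (-80, -4)
  seg 6: down by d7 = 4/5 → (-80, -24/5)
  seg 7: up by d4 = 4 → (-80, -4/5)
  seg 8: down by d6 = 80/3 → (-80, -412/15)
  seg 9: right by d1 = 4 → (-76, -412/15)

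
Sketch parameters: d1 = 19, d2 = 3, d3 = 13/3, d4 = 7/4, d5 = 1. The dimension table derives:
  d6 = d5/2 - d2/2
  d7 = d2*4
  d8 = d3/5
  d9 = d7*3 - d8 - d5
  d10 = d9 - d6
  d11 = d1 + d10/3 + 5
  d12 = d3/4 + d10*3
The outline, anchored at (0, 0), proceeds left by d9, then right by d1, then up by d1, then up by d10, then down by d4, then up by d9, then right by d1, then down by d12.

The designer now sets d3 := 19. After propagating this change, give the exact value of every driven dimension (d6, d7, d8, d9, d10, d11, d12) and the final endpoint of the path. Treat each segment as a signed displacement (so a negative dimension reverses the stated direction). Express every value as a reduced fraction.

Apply edit: d3 := 19
  d6 = d5/2 - d2/2 = -1
  d7 = d2*4 = 12
  d8 = d3/5 = 19/5
  d9 = d7*3 - d8 - d5 = 156/5
  d10 = d9 - d6 = 161/5
  d11 = d1 + d10/3 + 5 = 521/15
  d12 = d3/4 + d10*3 = 2027/20
Walk from origin (0, 0):
  seg 1: left by d9 = 156/5 → (-156/5, 0)
  seg 2: right by d1 = 19 → (-61/5, 0)
  seg 3: up by d1 = 19 → (-61/5, 19)
  seg 4: up by d10 = 161/5 → (-61/5, 256/5)
  seg 5: down by d4 = 7/4 → (-61/5, 989/20)
  seg 6: up by d9 = 156/5 → (-61/5, 1613/20)
  seg 7: right by d1 = 19 → (34/5, 1613/20)
  seg 8: down by d12 = 2027/20 → (34/5, -207/10)

d6 = -1
d7 = 12
d8 = 19/5
d9 = 156/5
d10 = 161/5
d11 = 521/15
d12 = 2027/20
endpoint = (34/5, -207/10)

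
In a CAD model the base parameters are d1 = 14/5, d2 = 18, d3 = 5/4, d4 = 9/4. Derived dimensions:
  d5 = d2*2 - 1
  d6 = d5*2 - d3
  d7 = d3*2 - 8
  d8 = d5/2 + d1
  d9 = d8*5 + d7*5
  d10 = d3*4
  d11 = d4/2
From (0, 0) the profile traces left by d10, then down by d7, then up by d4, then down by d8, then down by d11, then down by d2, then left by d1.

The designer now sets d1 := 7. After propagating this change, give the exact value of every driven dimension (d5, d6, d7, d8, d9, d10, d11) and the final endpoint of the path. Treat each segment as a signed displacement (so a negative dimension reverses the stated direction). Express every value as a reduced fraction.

d5 = 35
d6 = 275/4
d7 = -11/2
d8 = 49/2
d9 = 95
d10 = 5
d11 = 9/8
endpoint = (-12, -287/8)

Apply edit: d1 := 7
  d5 = d2*2 - 1 = 35
  d6 = d5*2 - d3 = 275/4
  d7 = d3*2 - 8 = -11/2
  d8 = d5/2 + d1 = 49/2
  d9 = d8*5 + d7*5 = 95
  d10 = d3*4 = 5
  d11 = d4/2 = 9/8
Walk from origin (0, 0):
  seg 1: left by d10 = 5 → (-5, 0)
  seg 2: down by d7 = -11/2 → (-5, 11/2)
  seg 3: up by d4 = 9/4 → (-5, 31/4)
  seg 4: down by d8 = 49/2 → (-5, -67/4)
  seg 5: down by d11 = 9/8 → (-5, -143/8)
  seg 6: down by d2 = 18 → (-5, -287/8)
  seg 7: left by d1 = 7 → (-12, -287/8)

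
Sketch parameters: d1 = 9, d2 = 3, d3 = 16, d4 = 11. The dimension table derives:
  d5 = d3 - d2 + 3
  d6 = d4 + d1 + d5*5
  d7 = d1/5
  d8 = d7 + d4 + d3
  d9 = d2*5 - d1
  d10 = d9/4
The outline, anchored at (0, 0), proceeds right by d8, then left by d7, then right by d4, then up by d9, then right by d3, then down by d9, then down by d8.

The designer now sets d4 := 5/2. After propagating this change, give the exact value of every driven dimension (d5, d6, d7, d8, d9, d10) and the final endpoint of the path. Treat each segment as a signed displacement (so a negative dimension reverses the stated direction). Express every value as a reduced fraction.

Apply edit: d4 := 5/2
  d5 = d3 - d2 + 3 = 16
  d6 = d4 + d1 + d5*5 = 183/2
  d7 = d1/5 = 9/5
  d8 = d7 + d4 + d3 = 203/10
  d9 = d2*5 - d1 = 6
  d10 = d9/4 = 3/2
Walk from origin (0, 0):
  seg 1: right by d8 = 203/10 → (203/10, 0)
  seg 2: left by d7 = 9/5 → (37/2, 0)
  seg 3: right by d4 = 5/2 → (21, 0)
  seg 4: up by d9 = 6 → (21, 6)
  seg 5: right by d3 = 16 → (37, 6)
  seg 6: down by d9 = 6 → (37, 0)
  seg 7: down by d8 = 203/10 → (37, -203/10)

d5 = 16
d6 = 183/2
d7 = 9/5
d8 = 203/10
d9 = 6
d10 = 3/2
endpoint = (37, -203/10)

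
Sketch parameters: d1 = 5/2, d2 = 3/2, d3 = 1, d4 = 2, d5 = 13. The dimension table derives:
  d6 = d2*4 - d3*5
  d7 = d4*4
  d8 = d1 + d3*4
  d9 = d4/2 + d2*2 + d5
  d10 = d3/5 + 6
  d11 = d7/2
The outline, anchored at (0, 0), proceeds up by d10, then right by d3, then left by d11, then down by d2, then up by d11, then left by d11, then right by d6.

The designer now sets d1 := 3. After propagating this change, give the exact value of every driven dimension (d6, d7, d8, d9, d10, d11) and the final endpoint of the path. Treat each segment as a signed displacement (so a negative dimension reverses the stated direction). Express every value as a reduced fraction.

d6 = 1
d7 = 8
d8 = 7
d9 = 17
d10 = 31/5
d11 = 4
endpoint = (-6, 87/10)

Apply edit: d1 := 3
  d6 = d2*4 - d3*5 = 1
  d7 = d4*4 = 8
  d8 = d1 + d3*4 = 7
  d9 = d4/2 + d2*2 + d5 = 17
  d10 = d3/5 + 6 = 31/5
  d11 = d7/2 = 4
Walk from origin (0, 0):
  seg 1: up by d10 = 31/5 → (0, 31/5)
  seg 2: right by d3 = 1 → (1, 31/5)
  seg 3: left by d11 = 4 → (-3, 31/5)
  seg 4: down by d2 = 3/2 → (-3, 47/10)
  seg 5: up by d11 = 4 → (-3, 87/10)
  seg 6: left by d11 = 4 → (-7, 87/10)
  seg 7: right by d6 = 1 → (-6, 87/10)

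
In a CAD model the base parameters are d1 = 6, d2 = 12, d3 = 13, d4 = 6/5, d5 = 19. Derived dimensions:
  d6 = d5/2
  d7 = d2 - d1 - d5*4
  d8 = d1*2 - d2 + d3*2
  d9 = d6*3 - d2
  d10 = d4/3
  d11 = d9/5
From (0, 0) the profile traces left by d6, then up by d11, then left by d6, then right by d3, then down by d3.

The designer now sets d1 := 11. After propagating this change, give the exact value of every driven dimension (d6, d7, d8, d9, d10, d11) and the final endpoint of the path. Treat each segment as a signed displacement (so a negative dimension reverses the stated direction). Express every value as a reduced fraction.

Apply edit: d1 := 11
  d6 = d5/2 = 19/2
  d7 = d2 - d1 - d5*4 = -75
  d8 = d1*2 - d2 + d3*2 = 36
  d9 = d6*3 - d2 = 33/2
  d10 = d4/3 = 2/5
  d11 = d9/5 = 33/10
Walk from origin (0, 0):
  seg 1: left by d6 = 19/2 → (-19/2, 0)
  seg 2: up by d11 = 33/10 → (-19/2, 33/10)
  seg 3: left by d6 = 19/2 → (-19, 33/10)
  seg 4: right by d3 = 13 → (-6, 33/10)
  seg 5: down by d3 = 13 → (-6, -97/10)

d6 = 19/2
d7 = -75
d8 = 36
d9 = 33/2
d10 = 2/5
d11 = 33/10
endpoint = (-6, -97/10)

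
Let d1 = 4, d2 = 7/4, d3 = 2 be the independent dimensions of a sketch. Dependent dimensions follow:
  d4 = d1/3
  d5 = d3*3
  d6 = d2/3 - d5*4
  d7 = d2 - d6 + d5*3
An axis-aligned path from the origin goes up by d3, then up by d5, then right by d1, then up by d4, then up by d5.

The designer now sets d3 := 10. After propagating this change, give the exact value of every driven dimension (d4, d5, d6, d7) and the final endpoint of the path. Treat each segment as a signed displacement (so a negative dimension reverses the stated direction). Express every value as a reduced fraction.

Apply edit: d3 := 10
  d4 = d1/3 = 4/3
  d5 = d3*3 = 30
  d6 = d2/3 - d5*4 = -1433/12
  d7 = d2 - d6 + d5*3 = 1267/6
Walk from origin (0, 0):
  seg 1: up by d3 = 10 → (0, 10)
  seg 2: up by d5 = 30 → (0, 40)
  seg 3: right by d1 = 4 → (4, 40)
  seg 4: up by d4 = 4/3 → (4, 124/3)
  seg 5: up by d5 = 30 → (4, 214/3)

d4 = 4/3
d5 = 30
d6 = -1433/12
d7 = 1267/6
endpoint = (4, 214/3)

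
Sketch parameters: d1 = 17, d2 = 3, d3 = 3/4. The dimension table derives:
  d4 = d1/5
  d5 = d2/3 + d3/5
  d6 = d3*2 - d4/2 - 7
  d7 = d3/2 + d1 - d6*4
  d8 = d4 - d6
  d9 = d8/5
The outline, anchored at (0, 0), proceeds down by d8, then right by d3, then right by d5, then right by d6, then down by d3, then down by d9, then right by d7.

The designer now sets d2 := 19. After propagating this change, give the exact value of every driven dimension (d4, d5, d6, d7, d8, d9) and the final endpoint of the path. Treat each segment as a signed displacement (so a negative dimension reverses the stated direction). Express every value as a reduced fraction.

d4 = 17/5
d5 = 389/60
d6 = -36/5
d7 = 1847/40
d8 = 53/5
d9 = 53/25
endpoint = (1109/24, -1347/100)

Apply edit: d2 := 19
  d4 = d1/5 = 17/5
  d5 = d2/3 + d3/5 = 389/60
  d6 = d3*2 - d4/2 - 7 = -36/5
  d7 = d3/2 + d1 - d6*4 = 1847/40
  d8 = d4 - d6 = 53/5
  d9 = d8/5 = 53/25
Walk from origin (0, 0):
  seg 1: down by d8 = 53/5 → (0, -53/5)
  seg 2: right by d3 = 3/4 → (3/4, -53/5)
  seg 3: right by d5 = 389/60 → (217/30, -53/5)
  seg 4: right by d6 = -36/5 → (1/30, -53/5)
  seg 5: down by d3 = 3/4 → (1/30, -227/20)
  seg 6: down by d9 = 53/25 → (1/30, -1347/100)
  seg 7: right by d7 = 1847/40 → (1109/24, -1347/100)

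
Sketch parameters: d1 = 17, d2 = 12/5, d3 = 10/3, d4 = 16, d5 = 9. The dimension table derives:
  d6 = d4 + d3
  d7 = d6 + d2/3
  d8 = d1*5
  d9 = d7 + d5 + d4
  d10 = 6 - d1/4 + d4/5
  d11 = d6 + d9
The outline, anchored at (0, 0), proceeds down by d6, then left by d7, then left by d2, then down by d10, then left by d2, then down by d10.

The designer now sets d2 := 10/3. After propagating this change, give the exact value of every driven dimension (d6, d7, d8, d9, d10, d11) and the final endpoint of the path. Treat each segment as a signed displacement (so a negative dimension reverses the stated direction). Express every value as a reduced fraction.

Apply edit: d2 := 10/3
  d6 = d4 + d3 = 58/3
  d7 = d6 + d2/3 = 184/9
  d8 = d1*5 = 85
  d9 = d7 + d5 + d4 = 409/9
  d10 = 6 - d1/4 + d4/5 = 99/20
  d11 = d6 + d9 = 583/9
Walk from origin (0, 0):
  seg 1: down by d6 = 58/3 → (0, -58/3)
  seg 2: left by d7 = 184/9 → (-184/9, -58/3)
  seg 3: left by d2 = 10/3 → (-214/9, -58/3)
  seg 4: down by d10 = 99/20 → (-214/9, -1457/60)
  seg 5: left by d2 = 10/3 → (-244/9, -1457/60)
  seg 6: down by d10 = 99/20 → (-244/9, -877/30)

d6 = 58/3
d7 = 184/9
d8 = 85
d9 = 409/9
d10 = 99/20
d11 = 583/9
endpoint = (-244/9, -877/30)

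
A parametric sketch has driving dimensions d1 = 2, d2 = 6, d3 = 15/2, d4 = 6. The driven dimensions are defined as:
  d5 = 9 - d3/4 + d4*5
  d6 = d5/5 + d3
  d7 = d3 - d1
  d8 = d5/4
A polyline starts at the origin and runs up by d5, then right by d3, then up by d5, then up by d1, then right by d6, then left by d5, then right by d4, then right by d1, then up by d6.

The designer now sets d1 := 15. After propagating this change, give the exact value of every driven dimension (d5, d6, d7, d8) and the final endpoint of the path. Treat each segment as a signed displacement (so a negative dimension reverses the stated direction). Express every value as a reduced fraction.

d5 = 297/8
d6 = 597/40
d7 = -15/2
d8 = 297/32
endpoint = (63/10, 4167/40)

Apply edit: d1 := 15
  d5 = 9 - d3/4 + d4*5 = 297/8
  d6 = d5/5 + d3 = 597/40
  d7 = d3 - d1 = -15/2
  d8 = d5/4 = 297/32
Walk from origin (0, 0):
  seg 1: up by d5 = 297/8 → (0, 297/8)
  seg 2: right by d3 = 15/2 → (15/2, 297/8)
  seg 3: up by d5 = 297/8 → (15/2, 297/4)
  seg 4: up by d1 = 15 → (15/2, 357/4)
  seg 5: right by d6 = 597/40 → (897/40, 357/4)
  seg 6: left by d5 = 297/8 → (-147/10, 357/4)
  seg 7: right by d4 = 6 → (-87/10, 357/4)
  seg 8: right by d1 = 15 → (63/10, 357/4)
  seg 9: up by d6 = 597/40 → (63/10, 4167/40)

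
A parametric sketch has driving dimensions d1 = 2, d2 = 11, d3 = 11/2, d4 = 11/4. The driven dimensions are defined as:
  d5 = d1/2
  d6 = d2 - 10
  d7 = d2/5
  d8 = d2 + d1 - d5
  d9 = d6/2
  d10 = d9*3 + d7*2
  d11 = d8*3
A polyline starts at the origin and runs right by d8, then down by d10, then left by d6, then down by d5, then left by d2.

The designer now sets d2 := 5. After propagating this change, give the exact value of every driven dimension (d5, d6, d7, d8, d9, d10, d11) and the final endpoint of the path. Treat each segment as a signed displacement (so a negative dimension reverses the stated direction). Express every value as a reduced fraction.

Apply edit: d2 := 5
  d5 = d1/2 = 1
  d6 = d2 - 10 = -5
  d7 = d2/5 = 1
  d8 = d2 + d1 - d5 = 6
  d9 = d6/2 = -5/2
  d10 = d9*3 + d7*2 = -11/2
  d11 = d8*3 = 18
Walk from origin (0, 0):
  seg 1: right by d8 = 6 → (6, 0)
  seg 2: down by d10 = -11/2 → (6, 11/2)
  seg 3: left by d6 = -5 → (11, 11/2)
  seg 4: down by d5 = 1 → (11, 9/2)
  seg 5: left by d2 = 5 → (6, 9/2)

d5 = 1
d6 = -5
d7 = 1
d8 = 6
d9 = -5/2
d10 = -11/2
d11 = 18
endpoint = (6, 9/2)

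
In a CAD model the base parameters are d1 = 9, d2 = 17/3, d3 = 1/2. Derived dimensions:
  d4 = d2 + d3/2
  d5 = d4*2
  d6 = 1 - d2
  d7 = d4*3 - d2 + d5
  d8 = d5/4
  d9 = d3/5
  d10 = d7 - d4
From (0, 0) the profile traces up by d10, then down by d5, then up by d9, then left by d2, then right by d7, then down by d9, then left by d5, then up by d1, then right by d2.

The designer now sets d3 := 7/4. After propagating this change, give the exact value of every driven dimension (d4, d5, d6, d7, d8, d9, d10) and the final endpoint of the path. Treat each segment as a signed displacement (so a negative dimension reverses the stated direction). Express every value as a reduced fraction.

d4 = 157/24
d5 = 157/12
d6 = -14/3
d7 = 649/24
d8 = 157/48
d9 = 7/20
d10 = 41/2
endpoint = (335/24, 197/12)

Apply edit: d3 := 7/4
  d4 = d2 + d3/2 = 157/24
  d5 = d4*2 = 157/12
  d6 = 1 - d2 = -14/3
  d7 = d4*3 - d2 + d5 = 649/24
  d8 = d5/4 = 157/48
  d9 = d3/5 = 7/20
  d10 = d7 - d4 = 41/2
Walk from origin (0, 0):
  seg 1: up by d10 = 41/2 → (0, 41/2)
  seg 2: down by d5 = 157/12 → (0, 89/12)
  seg 3: up by d9 = 7/20 → (0, 233/30)
  seg 4: left by d2 = 17/3 → (-17/3, 233/30)
  seg 5: right by d7 = 649/24 → (171/8, 233/30)
  seg 6: down by d9 = 7/20 → (171/8, 89/12)
  seg 7: left by d5 = 157/12 → (199/24, 89/12)
  seg 8: up by d1 = 9 → (199/24, 197/12)
  seg 9: right by d2 = 17/3 → (335/24, 197/12)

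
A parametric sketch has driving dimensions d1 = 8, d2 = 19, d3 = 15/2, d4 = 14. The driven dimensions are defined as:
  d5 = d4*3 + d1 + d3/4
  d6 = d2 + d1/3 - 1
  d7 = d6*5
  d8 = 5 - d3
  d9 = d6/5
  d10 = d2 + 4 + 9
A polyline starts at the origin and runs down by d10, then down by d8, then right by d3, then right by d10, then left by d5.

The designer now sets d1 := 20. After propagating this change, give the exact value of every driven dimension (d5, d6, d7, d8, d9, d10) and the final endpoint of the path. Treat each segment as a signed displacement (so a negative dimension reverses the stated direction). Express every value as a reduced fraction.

Apply edit: d1 := 20
  d5 = d4*3 + d1 + d3/4 = 511/8
  d6 = d2 + d1/3 - 1 = 74/3
  d7 = d6*5 = 370/3
  d8 = 5 - d3 = -5/2
  d9 = d6/5 = 74/15
  d10 = d2 + 4 + 9 = 32
Walk from origin (0, 0):
  seg 1: down by d10 = 32 → (0, -32)
  seg 2: down by d8 = -5/2 → (0, -59/2)
  seg 3: right by d3 = 15/2 → (15/2, -59/2)
  seg 4: right by d10 = 32 → (79/2, -59/2)
  seg 5: left by d5 = 511/8 → (-195/8, -59/2)

d5 = 511/8
d6 = 74/3
d7 = 370/3
d8 = -5/2
d9 = 74/15
d10 = 32
endpoint = (-195/8, -59/2)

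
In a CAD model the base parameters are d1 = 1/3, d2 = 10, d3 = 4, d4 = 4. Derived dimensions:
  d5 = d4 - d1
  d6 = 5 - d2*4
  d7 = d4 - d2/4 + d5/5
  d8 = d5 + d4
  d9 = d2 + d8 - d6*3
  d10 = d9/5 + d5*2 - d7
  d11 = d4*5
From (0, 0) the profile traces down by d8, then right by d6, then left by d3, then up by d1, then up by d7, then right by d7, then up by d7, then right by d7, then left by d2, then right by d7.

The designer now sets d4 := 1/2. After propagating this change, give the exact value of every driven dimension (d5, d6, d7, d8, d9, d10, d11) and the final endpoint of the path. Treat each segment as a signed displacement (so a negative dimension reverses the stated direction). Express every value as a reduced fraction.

d5 = 1/6
d6 = -35
d7 = -59/30
d8 = 2/3
d9 = 347/3
d10 = 763/30
d11 = 5/2
endpoint = (-549/10, -64/15)

Apply edit: d4 := 1/2
  d5 = d4 - d1 = 1/6
  d6 = 5 - d2*4 = -35
  d7 = d4 - d2/4 + d5/5 = -59/30
  d8 = d5 + d4 = 2/3
  d9 = d2 + d8 - d6*3 = 347/3
  d10 = d9/5 + d5*2 - d7 = 763/30
  d11 = d4*5 = 5/2
Walk from origin (0, 0):
  seg 1: down by d8 = 2/3 → (0, -2/3)
  seg 2: right by d6 = -35 → (-35, -2/3)
  seg 3: left by d3 = 4 → (-39, -2/3)
  seg 4: up by d1 = 1/3 → (-39, -1/3)
  seg 5: up by d7 = -59/30 → (-39, -23/10)
  seg 6: right by d7 = -59/30 → (-1229/30, -23/10)
  seg 7: up by d7 = -59/30 → (-1229/30, -64/15)
  seg 8: right by d7 = -59/30 → (-644/15, -64/15)
  seg 9: left by d2 = 10 → (-794/15, -64/15)
  seg 10: right by d7 = -59/30 → (-549/10, -64/15)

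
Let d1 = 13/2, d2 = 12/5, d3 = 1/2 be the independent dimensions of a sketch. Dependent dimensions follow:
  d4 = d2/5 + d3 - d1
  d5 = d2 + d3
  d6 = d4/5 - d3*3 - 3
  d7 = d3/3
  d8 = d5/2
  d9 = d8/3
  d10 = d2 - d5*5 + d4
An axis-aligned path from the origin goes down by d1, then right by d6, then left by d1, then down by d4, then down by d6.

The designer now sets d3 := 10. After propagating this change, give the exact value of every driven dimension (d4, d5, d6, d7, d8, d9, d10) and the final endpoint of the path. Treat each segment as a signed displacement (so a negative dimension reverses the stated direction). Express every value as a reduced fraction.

d4 = 199/50
d5 = 62/5
d6 = -8051/250
d7 = 10/3
d8 = 31/5
d9 = 31/15
d10 = -2781/50
endpoint = (-4838/125, 5431/250)

Apply edit: d3 := 10
  d4 = d2/5 + d3 - d1 = 199/50
  d5 = d2 + d3 = 62/5
  d6 = d4/5 - d3*3 - 3 = -8051/250
  d7 = d3/3 = 10/3
  d8 = d5/2 = 31/5
  d9 = d8/3 = 31/15
  d10 = d2 - d5*5 + d4 = -2781/50
Walk from origin (0, 0):
  seg 1: down by d1 = 13/2 → (0, -13/2)
  seg 2: right by d6 = -8051/250 → (-8051/250, -13/2)
  seg 3: left by d1 = 13/2 → (-4838/125, -13/2)
  seg 4: down by d4 = 199/50 → (-4838/125, -262/25)
  seg 5: down by d6 = -8051/250 → (-4838/125, 5431/250)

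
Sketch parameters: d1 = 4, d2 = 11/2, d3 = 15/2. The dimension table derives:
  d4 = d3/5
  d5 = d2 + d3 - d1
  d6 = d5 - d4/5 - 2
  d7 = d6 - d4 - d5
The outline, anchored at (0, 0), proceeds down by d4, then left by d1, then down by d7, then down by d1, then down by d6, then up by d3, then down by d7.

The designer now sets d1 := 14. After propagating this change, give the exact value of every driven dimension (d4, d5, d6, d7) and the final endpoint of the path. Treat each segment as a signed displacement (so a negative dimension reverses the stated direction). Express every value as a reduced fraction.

d4 = 3/2
d5 = -1
d6 = -33/10
d7 = -19/5
endpoint = (-14, 29/10)

Apply edit: d1 := 14
  d4 = d3/5 = 3/2
  d5 = d2 + d3 - d1 = -1
  d6 = d5 - d4/5 - 2 = -33/10
  d7 = d6 - d4 - d5 = -19/5
Walk from origin (0, 0):
  seg 1: down by d4 = 3/2 → (0, -3/2)
  seg 2: left by d1 = 14 → (-14, -3/2)
  seg 3: down by d7 = -19/5 → (-14, 23/10)
  seg 4: down by d1 = 14 → (-14, -117/10)
  seg 5: down by d6 = -33/10 → (-14, -42/5)
  seg 6: up by d3 = 15/2 → (-14, -9/10)
  seg 7: down by d7 = -19/5 → (-14, 29/10)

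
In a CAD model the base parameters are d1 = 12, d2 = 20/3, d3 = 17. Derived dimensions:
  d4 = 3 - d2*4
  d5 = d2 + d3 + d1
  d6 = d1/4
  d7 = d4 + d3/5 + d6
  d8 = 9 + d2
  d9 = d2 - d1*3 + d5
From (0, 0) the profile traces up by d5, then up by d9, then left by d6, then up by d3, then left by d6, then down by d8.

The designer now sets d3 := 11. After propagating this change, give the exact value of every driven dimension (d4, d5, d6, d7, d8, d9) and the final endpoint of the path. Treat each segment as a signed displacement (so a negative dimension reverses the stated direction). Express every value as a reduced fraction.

d4 = -71/3
d5 = 89/3
d6 = 3
d7 = -277/15
d8 = 47/3
d9 = 1/3
endpoint = (-6, 76/3)

Apply edit: d3 := 11
  d4 = 3 - d2*4 = -71/3
  d5 = d2 + d3 + d1 = 89/3
  d6 = d1/4 = 3
  d7 = d4 + d3/5 + d6 = -277/15
  d8 = 9 + d2 = 47/3
  d9 = d2 - d1*3 + d5 = 1/3
Walk from origin (0, 0):
  seg 1: up by d5 = 89/3 → (0, 89/3)
  seg 2: up by d9 = 1/3 → (0, 30)
  seg 3: left by d6 = 3 → (-3, 30)
  seg 4: up by d3 = 11 → (-3, 41)
  seg 5: left by d6 = 3 → (-6, 41)
  seg 6: down by d8 = 47/3 → (-6, 76/3)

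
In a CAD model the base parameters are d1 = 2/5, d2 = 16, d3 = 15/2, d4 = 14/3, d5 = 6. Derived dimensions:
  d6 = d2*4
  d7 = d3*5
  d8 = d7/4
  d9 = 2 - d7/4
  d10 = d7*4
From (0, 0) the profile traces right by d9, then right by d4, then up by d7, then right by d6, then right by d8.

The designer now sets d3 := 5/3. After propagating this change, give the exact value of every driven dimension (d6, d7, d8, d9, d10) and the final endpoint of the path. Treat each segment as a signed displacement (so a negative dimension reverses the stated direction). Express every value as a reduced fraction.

d6 = 64
d7 = 25/3
d8 = 25/12
d9 = -1/12
d10 = 100/3
endpoint = (212/3, 25/3)

Apply edit: d3 := 5/3
  d6 = d2*4 = 64
  d7 = d3*5 = 25/3
  d8 = d7/4 = 25/12
  d9 = 2 - d7/4 = -1/12
  d10 = d7*4 = 100/3
Walk from origin (0, 0):
  seg 1: right by d9 = -1/12 → (-1/12, 0)
  seg 2: right by d4 = 14/3 → (55/12, 0)
  seg 3: up by d7 = 25/3 → (55/12, 25/3)
  seg 4: right by d6 = 64 → (823/12, 25/3)
  seg 5: right by d8 = 25/12 → (212/3, 25/3)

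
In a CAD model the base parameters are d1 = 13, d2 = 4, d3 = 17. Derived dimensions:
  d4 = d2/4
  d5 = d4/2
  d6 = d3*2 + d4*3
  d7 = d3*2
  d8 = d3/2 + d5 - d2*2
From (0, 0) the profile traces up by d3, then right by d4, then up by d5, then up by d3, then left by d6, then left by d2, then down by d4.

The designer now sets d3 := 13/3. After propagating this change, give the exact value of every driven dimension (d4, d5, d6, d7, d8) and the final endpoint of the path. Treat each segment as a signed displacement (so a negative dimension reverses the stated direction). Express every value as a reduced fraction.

d4 = 1
d5 = 1/2
d6 = 35/3
d7 = 26/3
d8 = -16/3
endpoint = (-44/3, 49/6)

Apply edit: d3 := 13/3
  d4 = d2/4 = 1
  d5 = d4/2 = 1/2
  d6 = d3*2 + d4*3 = 35/3
  d7 = d3*2 = 26/3
  d8 = d3/2 + d5 - d2*2 = -16/3
Walk from origin (0, 0):
  seg 1: up by d3 = 13/3 → (0, 13/3)
  seg 2: right by d4 = 1 → (1, 13/3)
  seg 3: up by d5 = 1/2 → (1, 29/6)
  seg 4: up by d3 = 13/3 → (1, 55/6)
  seg 5: left by d6 = 35/3 → (-32/3, 55/6)
  seg 6: left by d2 = 4 → (-44/3, 55/6)
  seg 7: down by d4 = 1 → (-44/3, 49/6)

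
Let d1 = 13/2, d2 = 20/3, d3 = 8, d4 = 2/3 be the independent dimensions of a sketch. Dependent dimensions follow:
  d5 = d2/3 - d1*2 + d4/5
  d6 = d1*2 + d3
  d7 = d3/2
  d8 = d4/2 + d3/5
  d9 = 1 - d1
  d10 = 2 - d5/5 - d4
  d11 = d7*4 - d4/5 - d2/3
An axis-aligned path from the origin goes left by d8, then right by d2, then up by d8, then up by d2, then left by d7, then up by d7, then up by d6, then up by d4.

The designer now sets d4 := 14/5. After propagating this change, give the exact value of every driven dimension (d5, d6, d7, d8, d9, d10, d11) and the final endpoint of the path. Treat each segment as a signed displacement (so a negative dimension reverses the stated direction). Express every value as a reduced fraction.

Apply edit: d4 := 14/5
  d5 = d2/3 - d1*2 + d4/5 = -2299/225
  d6 = d1*2 + d3 = 21
  d7 = d3/2 = 4
  d8 = d4/2 + d3/5 = 3
  d9 = 1 - d1 = -11/2
  d10 = 2 - d5/5 - d4 = 1399/1125
  d11 = d7*4 - d4/5 - d2/3 = 2974/225
Walk from origin (0, 0):
  seg 1: left by d8 = 3 → (-3, 0)
  seg 2: right by d2 = 20/3 → (11/3, 0)
  seg 3: up by d8 = 3 → (11/3, 3)
  seg 4: up by d2 = 20/3 → (11/3, 29/3)
  seg 5: left by d7 = 4 → (-1/3, 29/3)
  seg 6: up by d7 = 4 → (-1/3, 41/3)
  seg 7: up by d6 = 21 → (-1/3, 104/3)
  seg 8: up by d4 = 14/5 → (-1/3, 562/15)

d5 = -2299/225
d6 = 21
d7 = 4
d8 = 3
d9 = -11/2
d10 = 1399/1125
d11 = 2974/225
endpoint = (-1/3, 562/15)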